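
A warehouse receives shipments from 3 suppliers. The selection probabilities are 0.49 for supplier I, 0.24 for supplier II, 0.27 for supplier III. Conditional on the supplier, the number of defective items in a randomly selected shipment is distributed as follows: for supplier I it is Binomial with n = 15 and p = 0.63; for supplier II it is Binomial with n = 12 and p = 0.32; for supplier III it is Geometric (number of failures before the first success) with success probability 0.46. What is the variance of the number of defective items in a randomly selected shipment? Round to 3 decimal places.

16.252

Per component, I: μ=9.45, E[X²]=92.799; II: μ=3.84, E[X²]=17.3568; III: μ=1.17391, E[X²]=3.93006.
E[X] = 0.49·9.45 + 0.24·3.84 + 0.27·1.17391 = 5.86906.
E[X²] = 0.49·92.799 + 0.24·17.3568 + 0.27·3.93006 = 50.6983.
Var(X) = E[X²] − (E[X])² = 50.6983 − 34.4458 = 16.2524.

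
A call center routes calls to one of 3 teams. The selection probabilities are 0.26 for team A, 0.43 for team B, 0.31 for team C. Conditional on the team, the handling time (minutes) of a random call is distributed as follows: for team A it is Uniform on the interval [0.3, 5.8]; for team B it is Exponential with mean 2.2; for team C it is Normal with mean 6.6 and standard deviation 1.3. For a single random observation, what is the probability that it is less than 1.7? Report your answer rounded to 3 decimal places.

Conditional on each team, P(X < 1.7): A: 0.254545; B: 0.538248; C: 8.18757e-05.
By total probability, P(X < 1.7) = 0.26·0.254545 + 0.43·0.538248 + 0.31·8.18757e-05 = 0.297654.

0.298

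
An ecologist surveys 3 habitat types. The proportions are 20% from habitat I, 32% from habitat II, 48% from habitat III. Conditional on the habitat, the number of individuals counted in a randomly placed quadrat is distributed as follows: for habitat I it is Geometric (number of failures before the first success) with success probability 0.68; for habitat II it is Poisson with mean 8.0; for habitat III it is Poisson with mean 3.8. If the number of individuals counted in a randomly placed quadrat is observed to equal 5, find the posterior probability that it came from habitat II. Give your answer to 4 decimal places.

Likelihoods P(X=5 | ·): I: 0.0022817; II: 0.0916037; III: 0.147713.
Posterior ∝ prior × likelihood. Numerator for II: 0.32·0.0916037 = 0.0293132.
Normalizing constant: 0.2·0.0022817 + 0.32·0.0916037 + 0.48·0.147713 = 0.100672.
P(II | observation) = 0.0293132 / 0.100672 = 0.291176.

0.2912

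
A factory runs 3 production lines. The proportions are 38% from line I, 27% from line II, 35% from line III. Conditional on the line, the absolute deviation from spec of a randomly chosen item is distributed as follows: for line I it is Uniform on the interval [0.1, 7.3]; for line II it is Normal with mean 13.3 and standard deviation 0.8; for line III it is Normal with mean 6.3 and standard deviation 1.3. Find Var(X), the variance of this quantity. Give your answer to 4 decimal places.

Per component, I: μ=3.7, E[X²]=18.01; II: μ=13.3, E[X²]=177.53; III: μ=6.3, E[X²]=41.38.
E[X] = 0.38·3.7 + 0.27·13.3 + 0.35·6.3 = 7.202.
E[X²] = 0.38·18.01 + 0.27·177.53 + 0.35·41.38 = 69.2599.
Var(X) = E[X²] − (E[X])² = 69.2599 − 51.8688 = 17.3911.

17.3911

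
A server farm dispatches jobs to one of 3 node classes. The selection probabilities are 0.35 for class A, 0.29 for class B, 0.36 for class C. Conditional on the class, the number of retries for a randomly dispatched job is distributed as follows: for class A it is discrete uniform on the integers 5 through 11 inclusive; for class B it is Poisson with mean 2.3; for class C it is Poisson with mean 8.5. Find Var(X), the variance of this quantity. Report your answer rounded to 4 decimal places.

Per component, A: μ=8, E[X²]=68; B: μ=2.3, E[X²]=7.59; C: μ=8.5, E[X²]=80.75.
E[X] = 0.35·8 + 0.29·2.3 + 0.36·8.5 = 6.527.
E[X²] = 0.35·68 + 0.29·7.59 + 0.36·80.75 = 55.0711.
Var(X) = E[X²] − (E[X])² = 55.0711 − 42.6017 = 12.4694.

12.4694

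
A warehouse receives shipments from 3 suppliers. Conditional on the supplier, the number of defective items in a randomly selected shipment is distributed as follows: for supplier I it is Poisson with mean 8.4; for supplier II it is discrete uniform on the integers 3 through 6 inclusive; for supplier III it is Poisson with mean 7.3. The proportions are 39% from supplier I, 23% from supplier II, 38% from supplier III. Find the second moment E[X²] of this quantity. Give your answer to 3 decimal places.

58.764

For each component E[X²] = Var + (mean)², giving I: 78.96; II: 21.5; III: 60.59.
Overall E[X²] = 0.39·78.96 + 0.23·21.5 + 0.38·60.59 = 58.7636.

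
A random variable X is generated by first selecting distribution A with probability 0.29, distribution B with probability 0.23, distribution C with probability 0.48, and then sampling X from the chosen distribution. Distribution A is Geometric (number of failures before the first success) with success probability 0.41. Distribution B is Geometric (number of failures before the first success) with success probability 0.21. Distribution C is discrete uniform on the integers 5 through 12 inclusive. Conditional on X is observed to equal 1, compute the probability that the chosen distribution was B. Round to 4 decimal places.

Likelihoods P(X=1 | ·): A: 0.2419; B: 0.1659; C: 0.
Posterior ∝ prior × likelihood. Numerator for B: 0.23·0.1659 = 0.038157.
Normalizing constant: 0.29·0.2419 + 0.23·0.1659 + 0.48·0 = 0.108308.
P(B | observation) = 0.038157 / 0.108308 = 0.352301.

0.3523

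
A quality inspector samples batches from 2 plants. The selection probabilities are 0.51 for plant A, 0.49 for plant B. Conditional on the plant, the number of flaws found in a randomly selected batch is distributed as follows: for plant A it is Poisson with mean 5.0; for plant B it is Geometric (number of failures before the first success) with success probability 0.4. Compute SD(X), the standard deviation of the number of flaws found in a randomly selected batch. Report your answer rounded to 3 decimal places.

Per component, A: μ=5, E[X²]=30; B: μ=1.5, E[X²]=6.
E[X] = 0.51·5 + 0.49·1.5 = 3.285.
E[X²] = 0.51·30 + 0.49·6 = 18.24.
Var(X) = E[X²] − (E[X])² = 18.24 − 10.7912 = 7.44878.
SD(X) = √7.44878 = 2.72924.

2.729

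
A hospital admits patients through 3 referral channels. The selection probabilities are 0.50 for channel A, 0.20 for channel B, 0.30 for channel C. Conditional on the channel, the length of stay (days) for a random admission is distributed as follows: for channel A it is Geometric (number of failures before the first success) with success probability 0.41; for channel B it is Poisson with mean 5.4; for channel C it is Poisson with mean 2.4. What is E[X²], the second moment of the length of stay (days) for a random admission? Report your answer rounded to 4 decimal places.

For each component E[X²] = Var + (mean)², giving A: 5.58061; B: 34.56; C: 8.16.
Overall E[X²] = 0.5·5.58061 + 0.2·34.56 + 0.3·8.16 = 12.1503.

12.1503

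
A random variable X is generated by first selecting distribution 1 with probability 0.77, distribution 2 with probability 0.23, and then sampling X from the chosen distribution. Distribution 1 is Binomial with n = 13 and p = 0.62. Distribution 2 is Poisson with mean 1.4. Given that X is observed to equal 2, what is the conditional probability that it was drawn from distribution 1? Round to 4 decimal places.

Likelihoods P(X=2 | ·): 1: 0.000715315; 2: 0.241665.
Posterior ∝ prior × likelihood. Numerator for 1: 0.77·0.000715315 = 0.000550793.
Normalizing constant: 0.77·0.000715315 + 0.23·0.241665 = 0.0561337.
P(1 | observation) = 0.000550793 / 0.0561337 = 0.00981215.

0.0098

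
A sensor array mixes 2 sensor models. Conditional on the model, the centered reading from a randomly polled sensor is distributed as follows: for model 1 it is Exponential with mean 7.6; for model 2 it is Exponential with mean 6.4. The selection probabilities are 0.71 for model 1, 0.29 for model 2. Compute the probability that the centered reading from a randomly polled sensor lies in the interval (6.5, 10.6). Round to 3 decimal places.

0.176

Conditional on each model, P(6.5 < X < 10.6): 1: 0.177273; 2: 0.171323.
By total probability, P(6.5 < X < 10.6) = 0.71·0.177273 + 0.29·0.171323 = 0.175547.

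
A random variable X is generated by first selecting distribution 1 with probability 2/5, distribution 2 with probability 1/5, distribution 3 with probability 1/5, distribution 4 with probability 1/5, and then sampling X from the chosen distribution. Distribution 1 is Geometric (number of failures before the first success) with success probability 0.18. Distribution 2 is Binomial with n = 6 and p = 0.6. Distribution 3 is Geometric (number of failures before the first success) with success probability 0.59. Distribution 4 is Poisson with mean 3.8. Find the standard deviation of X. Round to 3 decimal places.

Per component, 1: μ=4.55556, E[X²]=46.0617; 2: μ=3.6, E[X²]=14.4; 3: μ=0.694915, E[X²]=1.66073; 4: μ=3.8, E[X²]=18.24.
E[X] = 0.4·4.55556 + 0.2·3.6 + 0.2·0.694915 + 0.2·3.8 = 3.44121.
E[X²] = 0.4·46.0617 + 0.2·14.4 + 0.2·1.66073 + 0.2·18.24 = 25.2848.
Var(X) = E[X²] − (E[X])² = 25.2848 − 11.8419 = 13.4429.
SD(X) = √13.4429 = 3.66646.

3.666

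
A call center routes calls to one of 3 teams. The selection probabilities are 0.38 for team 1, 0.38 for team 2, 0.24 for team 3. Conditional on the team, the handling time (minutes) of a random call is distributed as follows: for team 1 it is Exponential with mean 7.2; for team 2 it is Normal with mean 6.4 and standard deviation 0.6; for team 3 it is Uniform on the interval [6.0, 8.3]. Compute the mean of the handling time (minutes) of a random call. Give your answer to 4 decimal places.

Component means — 1: 7.2; 2: 6.4; 3: 7.15.
E[X] = 0.38·7.2 + 0.38·6.4 + 0.24·7.15 = 6.884.

6.8840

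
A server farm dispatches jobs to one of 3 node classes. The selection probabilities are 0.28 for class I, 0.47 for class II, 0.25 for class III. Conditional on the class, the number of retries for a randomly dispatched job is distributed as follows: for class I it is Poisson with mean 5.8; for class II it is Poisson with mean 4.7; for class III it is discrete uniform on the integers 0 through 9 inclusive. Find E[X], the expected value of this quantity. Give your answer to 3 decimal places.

4.958

Component means — I: 5.8; II: 4.7; III: 4.5.
E[X] = 0.28·5.8 + 0.47·4.7 + 0.25·4.5 = 4.958.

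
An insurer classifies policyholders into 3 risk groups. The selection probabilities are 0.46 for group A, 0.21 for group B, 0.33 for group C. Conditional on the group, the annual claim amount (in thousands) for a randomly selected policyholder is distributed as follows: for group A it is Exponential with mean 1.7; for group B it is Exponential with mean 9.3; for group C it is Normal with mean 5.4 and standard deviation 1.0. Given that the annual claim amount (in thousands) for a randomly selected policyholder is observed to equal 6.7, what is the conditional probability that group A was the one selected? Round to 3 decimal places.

Likelihoods f(6.7 | ·): A: 0.0114267; B: 0.0523164; C: 0.171369.
Posterior ∝ prior × likelihood. Numerator for A: 0.46·0.0114267 = 0.00525627.
Normalizing constant: 0.46·0.0114267 + 0.21·0.0523164 + 0.33·0.171369 = 0.0727944.
P(A | observation) = 0.00525627 / 0.0727944 = 0.0722071.

0.072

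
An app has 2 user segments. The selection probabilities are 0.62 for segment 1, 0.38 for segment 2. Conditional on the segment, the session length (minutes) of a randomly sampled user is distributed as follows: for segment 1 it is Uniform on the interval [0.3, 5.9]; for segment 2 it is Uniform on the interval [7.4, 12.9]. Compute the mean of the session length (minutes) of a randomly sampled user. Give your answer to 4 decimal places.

5.7790

Component means — 1: 3.1; 2: 10.15.
E[X] = 0.62·3.1 + 0.38·10.15 = 5.779.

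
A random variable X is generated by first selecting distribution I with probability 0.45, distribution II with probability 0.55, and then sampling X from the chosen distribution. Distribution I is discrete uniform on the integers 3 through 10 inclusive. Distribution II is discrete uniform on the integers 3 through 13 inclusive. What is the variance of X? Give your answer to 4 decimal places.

Per component, I: μ=6.5, E[X²]=47.5; II: μ=8, E[X²]=74.
E[X] = 0.45·6.5 + 0.55·8 = 7.325.
E[X²] = 0.45·47.5 + 0.55·74 = 62.075.
Var(X) = E[X²] − (E[X])² = 62.075 − 53.6556 = 8.41937.

8.4194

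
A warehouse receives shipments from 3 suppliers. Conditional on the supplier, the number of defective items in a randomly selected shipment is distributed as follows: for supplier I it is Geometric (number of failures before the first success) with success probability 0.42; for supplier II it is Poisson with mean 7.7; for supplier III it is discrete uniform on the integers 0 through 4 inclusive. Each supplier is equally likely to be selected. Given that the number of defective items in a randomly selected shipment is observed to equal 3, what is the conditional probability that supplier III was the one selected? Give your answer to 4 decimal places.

Likelihoods P(X=3 | ·): I: 0.081947; II: 0.0344551; III: 0.2.
Posterior ∝ prior × likelihood. Numerator for III: 0.333333·0.2 = 0.0666667.
Normalizing constant: 0.333333·0.081947 + 0.333333·0.0344551 + 0.333333·0.2 = 0.105467.
P(III | observation) = 0.0666667 / 0.105467 = 0.632107.

0.6321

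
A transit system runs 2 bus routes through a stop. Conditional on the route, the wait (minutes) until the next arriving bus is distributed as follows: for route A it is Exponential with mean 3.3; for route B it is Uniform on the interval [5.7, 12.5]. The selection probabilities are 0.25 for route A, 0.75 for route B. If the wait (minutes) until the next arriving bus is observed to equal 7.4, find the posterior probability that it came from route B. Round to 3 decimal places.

0.932

Likelihoods f(7.4 | ·): A: 0.032182; B: 0.147059.
Posterior ∝ prior × likelihood. Numerator for B: 0.75·0.147059 = 0.110294.
Normalizing constant: 0.25·0.032182 + 0.75·0.147059 = 0.11834.
P(B | observation) = 0.110294 / 0.11834 = 0.932013.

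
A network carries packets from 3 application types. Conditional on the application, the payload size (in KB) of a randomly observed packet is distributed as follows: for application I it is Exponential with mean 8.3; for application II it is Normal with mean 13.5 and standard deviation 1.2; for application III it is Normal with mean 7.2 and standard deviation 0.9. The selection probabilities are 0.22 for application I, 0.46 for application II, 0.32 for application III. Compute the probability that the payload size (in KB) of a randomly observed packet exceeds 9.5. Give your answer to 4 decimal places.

0.5315

Conditional on each application, P(X > 9.5): I: 0.318358; II: 0.999571; III: 0.00530092.
By total probability, P(X > 9.5) = 0.22·0.318358 + 0.46·0.999571 + 0.32·0.00530092 = 0.531538.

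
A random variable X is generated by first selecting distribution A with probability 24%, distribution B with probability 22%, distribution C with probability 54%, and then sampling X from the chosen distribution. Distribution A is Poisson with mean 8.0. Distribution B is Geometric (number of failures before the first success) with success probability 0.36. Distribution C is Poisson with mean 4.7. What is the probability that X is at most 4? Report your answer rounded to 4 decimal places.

Conditional on each component, P(X ≤ 4): A: 0.0996324; B: 0.892626; C: 0.494609.
By total probability, P(X ≤ 4) = 0.24·0.0996324 + 0.22·0.892626 + 0.54·0.494609 = 0.487378.

0.4874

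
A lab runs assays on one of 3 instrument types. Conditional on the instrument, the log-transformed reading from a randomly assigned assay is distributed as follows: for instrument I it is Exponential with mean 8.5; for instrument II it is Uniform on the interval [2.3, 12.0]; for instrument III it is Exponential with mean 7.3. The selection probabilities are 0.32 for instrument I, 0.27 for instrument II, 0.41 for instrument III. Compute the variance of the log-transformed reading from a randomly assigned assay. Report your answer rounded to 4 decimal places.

47.4348

Per component, I: μ=8.5, E[X²]=144.5; II: μ=7.15, E[X²]=58.9633; III: μ=7.3, E[X²]=106.58.
E[X] = 0.32·8.5 + 0.27·7.15 + 0.41·7.3 = 7.6435.
E[X²] = 0.32·144.5 + 0.27·58.9633 + 0.41·106.58 = 105.858.
Var(X) = E[X²] − (E[X])² = 105.858 − 58.4231 = 47.4348.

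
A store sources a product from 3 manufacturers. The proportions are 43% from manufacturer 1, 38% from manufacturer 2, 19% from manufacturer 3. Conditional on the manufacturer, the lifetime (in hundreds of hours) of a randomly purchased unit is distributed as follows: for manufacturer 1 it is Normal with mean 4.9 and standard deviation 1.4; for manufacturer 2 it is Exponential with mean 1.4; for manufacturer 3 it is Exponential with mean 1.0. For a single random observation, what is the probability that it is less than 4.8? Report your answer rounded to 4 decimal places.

Conditional on each manufacturer, P(X < 4.8): 1: 0.471528; 2: 0.967567; 3: 0.99177.
By total probability, P(X < 4.8) = 0.43·0.471528 + 0.38·0.967567 + 0.19·0.99177 = 0.758869.

0.7589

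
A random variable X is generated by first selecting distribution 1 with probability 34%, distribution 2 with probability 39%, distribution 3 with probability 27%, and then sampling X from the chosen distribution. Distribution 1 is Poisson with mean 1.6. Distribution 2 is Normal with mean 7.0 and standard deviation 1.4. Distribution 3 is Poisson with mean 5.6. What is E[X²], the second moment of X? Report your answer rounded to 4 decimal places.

For each component E[X²] = Var + (mean)², giving 1: 4.16; 2: 50.96; 3: 36.96.
Overall E[X²] = 0.34·4.16 + 0.39·50.96 + 0.27·36.96 = 31.268.

31.2680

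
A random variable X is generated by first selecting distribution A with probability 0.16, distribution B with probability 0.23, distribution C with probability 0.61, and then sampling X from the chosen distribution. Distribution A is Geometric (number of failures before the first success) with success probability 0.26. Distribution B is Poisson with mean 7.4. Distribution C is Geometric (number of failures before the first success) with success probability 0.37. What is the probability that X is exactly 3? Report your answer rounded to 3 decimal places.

0.083

Conditional on each component, P(X = 3): A: 0.105358; B: 0.0412824; C: 0.0925174.
By total probability, P(X = 3) = 0.16·0.105358 + 0.23·0.0412824 + 0.61·0.0925174 = 0.0827879.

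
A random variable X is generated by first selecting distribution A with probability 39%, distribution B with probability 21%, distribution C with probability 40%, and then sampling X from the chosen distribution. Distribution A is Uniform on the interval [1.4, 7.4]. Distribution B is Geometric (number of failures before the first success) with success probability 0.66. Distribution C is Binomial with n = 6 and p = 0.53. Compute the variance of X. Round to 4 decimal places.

3.9965

Per component, A: μ=4.4, E[X²]=22.36; B: μ=0.515152, E[X²]=1.04591; C: μ=3.18, E[X²]=11.607.
E[X] = 0.39·4.4 + 0.21·0.515152 + 0.4·3.18 = 3.09618.
E[X²] = 0.39·22.36 + 0.21·1.04591 + 0.4·11.607 = 13.5828.
Var(X) = E[X²] − (E[X])² = 13.5828 − 9.58634 = 3.9965.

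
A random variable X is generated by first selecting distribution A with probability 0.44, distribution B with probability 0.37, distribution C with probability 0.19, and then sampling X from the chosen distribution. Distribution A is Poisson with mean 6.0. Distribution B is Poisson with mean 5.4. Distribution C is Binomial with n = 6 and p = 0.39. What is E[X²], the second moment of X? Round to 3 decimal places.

For each component E[X²] = Var + (mean)², giving A: 42; B: 34.56; C: 6.903.
Overall E[X²] = 0.44·42 + 0.37·34.56 + 0.19·6.903 = 32.5788.

32.579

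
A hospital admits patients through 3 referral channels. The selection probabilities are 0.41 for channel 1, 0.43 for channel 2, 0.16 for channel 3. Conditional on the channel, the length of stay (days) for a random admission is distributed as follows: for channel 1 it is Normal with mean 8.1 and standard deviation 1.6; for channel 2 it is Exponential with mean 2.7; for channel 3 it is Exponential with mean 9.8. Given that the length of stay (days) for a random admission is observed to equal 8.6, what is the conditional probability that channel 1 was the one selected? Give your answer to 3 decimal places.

0.879

Likelihoods f(8.6 | ·): 1: 0.237457; 2: 0.0153224; 3: 0.0424286.
Posterior ∝ prior × likelihood. Numerator for 1: 0.41·0.237457 = 0.0973572.
Normalizing constant: 0.41·0.237457 + 0.43·0.0153224 + 0.16·0.0424286 = 0.110734.
P(1 | observation) = 0.0973572 / 0.110734 = 0.879195.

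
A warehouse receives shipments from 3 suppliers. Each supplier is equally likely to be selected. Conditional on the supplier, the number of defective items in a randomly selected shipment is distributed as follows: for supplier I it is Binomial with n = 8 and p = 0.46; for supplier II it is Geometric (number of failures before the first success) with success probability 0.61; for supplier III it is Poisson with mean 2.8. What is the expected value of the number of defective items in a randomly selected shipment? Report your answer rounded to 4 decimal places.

Component means — I: 3.68; II: 0.639344; III: 2.8.
E[X] = 0.333333·3.68 + 0.333333·0.639344 + 0.333333·2.8 = 2.37311.

2.3731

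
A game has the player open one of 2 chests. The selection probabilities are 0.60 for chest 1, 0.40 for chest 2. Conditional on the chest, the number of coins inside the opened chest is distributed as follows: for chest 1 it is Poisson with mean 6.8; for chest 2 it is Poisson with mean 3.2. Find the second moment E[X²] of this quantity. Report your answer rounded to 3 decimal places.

37.200

For each component E[X²] = Var + (mean)², giving 1: 53.04; 2: 13.44.
Overall E[X²] = 0.6·53.04 + 0.4·13.44 = 37.2.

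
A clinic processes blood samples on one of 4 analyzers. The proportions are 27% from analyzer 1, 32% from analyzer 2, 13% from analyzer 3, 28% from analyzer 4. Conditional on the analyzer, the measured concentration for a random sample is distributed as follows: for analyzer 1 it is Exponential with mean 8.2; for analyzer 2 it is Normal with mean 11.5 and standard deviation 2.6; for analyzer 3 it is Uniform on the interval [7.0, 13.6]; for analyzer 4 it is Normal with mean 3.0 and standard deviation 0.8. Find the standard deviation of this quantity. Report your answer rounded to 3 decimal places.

5.708

Per component, 1: μ=8.2, E[X²]=134.48; 2: μ=11.5, E[X²]=139.01; 3: μ=10.3, E[X²]=109.72; 4: μ=3, E[X²]=9.64.
E[X] = 0.27·8.2 + 0.32·11.5 + 0.13·10.3 + 0.28·3 = 8.073.
E[X²] = 0.27·134.48 + 0.32·139.01 + 0.13·109.72 + 0.28·9.64 = 97.7556.
Var(X) = E[X²] − (E[X])² = 97.7556 − 65.1733 = 32.5823.
SD(X) = √32.5823 = 5.70809.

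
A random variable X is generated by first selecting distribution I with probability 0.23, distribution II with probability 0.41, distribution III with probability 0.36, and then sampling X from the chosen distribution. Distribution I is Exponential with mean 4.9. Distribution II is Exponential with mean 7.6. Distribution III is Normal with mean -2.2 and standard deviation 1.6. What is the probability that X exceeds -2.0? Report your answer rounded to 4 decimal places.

0.8021

Conditional on each component, P(X > -2.0): I: 1; II: 1; III: 0.450262.
By total probability, P(X > -2.0) = 0.23·1 + 0.41·1 + 0.36·0.450262 = 0.802094.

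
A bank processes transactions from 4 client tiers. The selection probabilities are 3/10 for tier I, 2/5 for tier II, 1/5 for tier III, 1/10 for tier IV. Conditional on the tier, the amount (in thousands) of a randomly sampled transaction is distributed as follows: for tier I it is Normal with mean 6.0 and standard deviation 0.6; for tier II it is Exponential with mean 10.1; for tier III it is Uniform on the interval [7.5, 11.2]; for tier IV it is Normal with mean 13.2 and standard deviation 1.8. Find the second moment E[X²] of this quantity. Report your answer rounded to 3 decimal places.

127.977

For each component E[X²] = Var + (mean)², giving I: 36.36; II: 204.02; III: 88.5633; IV: 177.48.
Overall E[X²] = 0.3·36.36 + 0.4·204.02 + 0.2·88.5633 + 0.1·177.48 = 127.977.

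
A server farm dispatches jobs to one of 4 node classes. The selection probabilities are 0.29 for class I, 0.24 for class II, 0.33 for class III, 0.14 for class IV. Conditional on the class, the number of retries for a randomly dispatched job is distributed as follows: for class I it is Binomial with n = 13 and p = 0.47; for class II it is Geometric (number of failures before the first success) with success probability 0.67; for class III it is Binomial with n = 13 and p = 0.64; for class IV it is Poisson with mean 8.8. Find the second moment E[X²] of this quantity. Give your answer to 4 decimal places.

For each component E[X²] = Var + (mean)², giving I: 40.5704; II: 0.977723; III: 72.2176; IV: 86.24.
Overall E[X²] = 0.29·40.5704 + 0.24·0.977723 + 0.33·72.2176 + 0.14·86.24 = 47.9055.

47.9055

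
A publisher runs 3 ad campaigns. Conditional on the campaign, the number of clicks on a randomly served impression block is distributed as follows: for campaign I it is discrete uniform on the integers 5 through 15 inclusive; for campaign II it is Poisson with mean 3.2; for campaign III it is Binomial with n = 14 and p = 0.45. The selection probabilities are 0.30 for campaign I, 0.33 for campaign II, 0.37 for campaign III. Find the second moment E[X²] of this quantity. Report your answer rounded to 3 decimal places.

53.403

For each component E[X²] = Var + (mean)², giving I: 110; II: 13.44; III: 43.155.
Overall E[X²] = 0.3·110 + 0.33·13.44 + 0.37·43.155 = 53.4025.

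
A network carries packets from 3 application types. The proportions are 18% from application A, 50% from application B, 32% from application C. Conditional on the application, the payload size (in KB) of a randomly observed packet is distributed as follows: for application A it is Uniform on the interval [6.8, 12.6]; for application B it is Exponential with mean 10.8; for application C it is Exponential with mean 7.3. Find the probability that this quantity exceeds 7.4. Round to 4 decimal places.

0.5295

Conditional on each application, P(X > 7.4): A: 0.896552; B: 0.503997; C: 0.362874.
By total probability, P(X > 7.4) = 0.18·0.896552 + 0.5·0.503997 + 0.32·0.362874 = 0.529498.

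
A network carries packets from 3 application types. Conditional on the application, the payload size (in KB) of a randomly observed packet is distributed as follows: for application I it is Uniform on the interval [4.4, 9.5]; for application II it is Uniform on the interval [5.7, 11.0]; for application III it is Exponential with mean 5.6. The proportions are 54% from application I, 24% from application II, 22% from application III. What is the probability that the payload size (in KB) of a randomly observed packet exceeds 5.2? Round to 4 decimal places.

0.7822

Conditional on each application, P(X > 5.2): I: 0.843137; II: 1; III: 0.395118.
By total probability, P(X > 5.2) = 0.54·0.843137 + 0.24·1 + 0.22·0.395118 = 0.78222.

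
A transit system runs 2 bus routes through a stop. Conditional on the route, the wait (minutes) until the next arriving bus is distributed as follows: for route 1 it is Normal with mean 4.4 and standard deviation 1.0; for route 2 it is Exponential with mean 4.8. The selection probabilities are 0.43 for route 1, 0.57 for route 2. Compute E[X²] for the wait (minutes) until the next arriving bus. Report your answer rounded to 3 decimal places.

35.020

For each component E[X²] = Var + (mean)², giving 1: 20.36; 2: 46.08.
Overall E[X²] = 0.43·20.36 + 0.57·46.08 = 35.0204.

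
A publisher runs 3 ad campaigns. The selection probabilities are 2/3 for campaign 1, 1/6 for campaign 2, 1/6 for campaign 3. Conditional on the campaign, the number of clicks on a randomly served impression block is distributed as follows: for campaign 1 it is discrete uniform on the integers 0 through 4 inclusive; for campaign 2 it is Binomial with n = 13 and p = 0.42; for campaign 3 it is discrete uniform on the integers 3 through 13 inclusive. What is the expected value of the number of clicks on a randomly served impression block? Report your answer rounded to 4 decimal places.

3.5767

Component means — 1: 2; 2: 5.46; 3: 8.
E[X] = 0.666667·2 + 0.166667·5.46 + 0.166667·8 = 3.57667.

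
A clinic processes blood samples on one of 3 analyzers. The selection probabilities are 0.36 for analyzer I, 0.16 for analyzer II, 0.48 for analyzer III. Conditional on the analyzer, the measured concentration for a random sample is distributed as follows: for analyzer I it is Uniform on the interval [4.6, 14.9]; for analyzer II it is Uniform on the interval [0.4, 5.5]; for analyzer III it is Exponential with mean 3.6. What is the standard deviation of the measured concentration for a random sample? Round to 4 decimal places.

Per component, I: μ=9.75, E[X²]=103.903; II: μ=2.95, E[X²]=10.87; III: μ=3.6, E[X²]=25.92.
E[X] = 0.36·9.75 + 0.16·2.95 + 0.48·3.6 = 5.71.
E[X²] = 0.36·103.903 + 0.16·10.87 + 0.48·25.92 = 51.586.
Var(X) = E[X²] − (E[X])² = 51.586 − 32.6041 = 18.9819.
SD(X) = √18.9819 = 4.35682.

4.3568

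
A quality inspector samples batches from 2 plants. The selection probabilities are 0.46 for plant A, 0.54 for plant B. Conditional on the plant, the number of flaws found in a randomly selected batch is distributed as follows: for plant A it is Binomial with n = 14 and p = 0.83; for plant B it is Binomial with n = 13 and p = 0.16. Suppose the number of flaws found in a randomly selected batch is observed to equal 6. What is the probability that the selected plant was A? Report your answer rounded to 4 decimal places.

0.0643

Likelihoods P(X=6 | ·): A: 0.000684881; B: 0.00849556.
Posterior ∝ prior × likelihood. Numerator for A: 0.46·0.000684881 = 0.000315045.
Normalizing constant: 0.46·0.000684881 + 0.54·0.00849556 = 0.00490265.
P(A | observation) = 0.000315045 / 0.00490265 = 0.0642602.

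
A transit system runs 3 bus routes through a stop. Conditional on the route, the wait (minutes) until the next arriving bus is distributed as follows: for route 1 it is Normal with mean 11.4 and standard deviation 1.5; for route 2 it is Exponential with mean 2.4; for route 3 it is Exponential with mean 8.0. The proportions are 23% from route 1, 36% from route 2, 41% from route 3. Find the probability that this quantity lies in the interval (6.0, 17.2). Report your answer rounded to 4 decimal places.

Conditional on each route, P(6.0 < X < 17.2): 1: 0.999786; 2: 0.0813131; 3: 0.355882.
By total probability, P(6.0 < X < 17.2) = 0.23·0.999786 + 0.36·0.0813131 + 0.41·0.355882 = 0.405135.

0.4051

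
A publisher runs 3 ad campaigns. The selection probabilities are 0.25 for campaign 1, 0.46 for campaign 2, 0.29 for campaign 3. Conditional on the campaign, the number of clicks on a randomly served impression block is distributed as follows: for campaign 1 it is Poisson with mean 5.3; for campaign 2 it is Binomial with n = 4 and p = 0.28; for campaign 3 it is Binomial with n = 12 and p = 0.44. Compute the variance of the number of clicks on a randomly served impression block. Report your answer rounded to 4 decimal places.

Per component, 1: μ=5.3, E[X²]=33.39; 2: μ=1.12, E[X²]=2.0608; 3: μ=5.28, E[X²]=30.8352.
E[X] = 0.25·5.3 + 0.46·1.12 + 0.29·5.28 = 3.3714.
E[X²] = 0.25·33.39 + 0.46·2.0608 + 0.29·30.8352 = 18.2377.
Var(X) = E[X²] − (E[X])² = 18.2377 − 11.3663 = 6.87134.

6.8713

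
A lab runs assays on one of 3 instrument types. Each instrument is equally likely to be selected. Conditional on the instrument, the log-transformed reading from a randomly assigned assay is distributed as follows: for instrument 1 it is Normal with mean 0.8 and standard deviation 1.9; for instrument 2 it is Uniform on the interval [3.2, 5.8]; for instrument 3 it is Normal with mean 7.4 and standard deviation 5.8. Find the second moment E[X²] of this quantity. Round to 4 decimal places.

37.8211

For each component E[X²] = Var + (mean)², giving 1: 4.25; 2: 20.8133; 3: 88.4.
Overall E[X²] = 0.333333·4.25 + 0.333333·20.8133 + 0.333333·88.4 = 37.8211.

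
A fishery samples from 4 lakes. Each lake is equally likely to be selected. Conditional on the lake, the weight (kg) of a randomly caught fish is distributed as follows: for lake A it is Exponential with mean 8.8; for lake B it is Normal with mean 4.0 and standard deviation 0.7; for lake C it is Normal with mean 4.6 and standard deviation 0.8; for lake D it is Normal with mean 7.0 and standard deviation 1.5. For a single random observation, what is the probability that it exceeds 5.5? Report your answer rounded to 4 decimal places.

0.3807

Conditional on each lake, P(X > 5.5): A: 0.535261; B: 0.0160623; C: 0.130295; D: 0.841345.
By total probability, P(X > 5.5) = 0.25·0.535261 + 0.25·0.0160623 + 0.25·0.130295 + 0.25·0.841345 = 0.380741.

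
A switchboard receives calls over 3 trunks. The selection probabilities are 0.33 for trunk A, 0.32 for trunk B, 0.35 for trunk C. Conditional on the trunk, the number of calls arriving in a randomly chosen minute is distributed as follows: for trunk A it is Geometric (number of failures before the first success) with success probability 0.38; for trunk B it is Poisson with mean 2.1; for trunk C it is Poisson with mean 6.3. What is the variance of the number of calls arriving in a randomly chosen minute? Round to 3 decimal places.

8.810

Per component, A: μ=1.63158, E[X²]=6.95568; B: μ=2.1, E[X²]=6.51; C: μ=6.3, E[X²]=45.99.
E[X] = 0.33·1.63158 + 0.32·2.1 + 0.35·6.3 = 3.41542.
E[X²] = 0.33·6.95568 + 0.32·6.51 + 0.35·45.99 = 20.4751.
Var(X) = E[X²] − (E[X])² = 20.4751 − 11.6651 = 8.80997.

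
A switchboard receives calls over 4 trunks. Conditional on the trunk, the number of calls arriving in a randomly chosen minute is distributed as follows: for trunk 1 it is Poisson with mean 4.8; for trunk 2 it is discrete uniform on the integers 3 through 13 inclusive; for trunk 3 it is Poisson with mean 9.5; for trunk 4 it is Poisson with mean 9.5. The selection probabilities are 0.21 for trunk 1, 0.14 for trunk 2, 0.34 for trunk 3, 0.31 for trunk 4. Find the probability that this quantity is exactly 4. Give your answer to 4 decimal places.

Conditional on each trunk, P(X = 4): 1: 0.182029; 2: 0.0909091; 3: 0.025403; 4: 0.025403.
By total probability, P(X = 4) = 0.21·0.182029 + 0.14·0.0909091 + 0.34·0.025403 + 0.31·0.025403 = 0.0674653.

0.0675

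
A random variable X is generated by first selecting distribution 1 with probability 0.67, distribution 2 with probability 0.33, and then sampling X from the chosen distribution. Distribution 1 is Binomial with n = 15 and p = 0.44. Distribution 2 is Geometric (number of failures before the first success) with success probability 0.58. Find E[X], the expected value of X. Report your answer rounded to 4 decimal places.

4.6610

Component means — 1: 6.6; 2: 0.724138.
E[X] = 0.67·6.6 + 0.33·0.724138 = 4.66097.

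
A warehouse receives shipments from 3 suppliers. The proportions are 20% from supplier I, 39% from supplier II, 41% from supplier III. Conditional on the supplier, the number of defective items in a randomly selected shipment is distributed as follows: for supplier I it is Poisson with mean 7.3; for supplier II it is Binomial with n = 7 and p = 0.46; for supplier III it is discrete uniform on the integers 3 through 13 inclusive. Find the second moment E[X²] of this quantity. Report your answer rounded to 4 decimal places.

47.1798

For each component E[X²] = Var + (mean)², giving I: 60.59; II: 12.1072; III: 74.
Overall E[X²] = 0.2·60.59 + 0.39·12.1072 + 0.41·74 = 47.1798.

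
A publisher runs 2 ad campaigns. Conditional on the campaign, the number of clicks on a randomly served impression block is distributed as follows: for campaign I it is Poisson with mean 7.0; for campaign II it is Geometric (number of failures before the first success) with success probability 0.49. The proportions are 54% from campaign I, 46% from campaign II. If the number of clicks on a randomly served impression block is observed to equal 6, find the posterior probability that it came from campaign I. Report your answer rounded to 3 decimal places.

0.953

Likelihoods P(X=6 | ·): I: 0.149003; II: 0.00862218.
Posterior ∝ prior × likelihood. Numerator for I: 0.54·0.149003 = 0.0804615.
Normalizing constant: 0.54·0.149003 + 0.46·0.00862218 = 0.0844277.
P(I | observation) = 0.0804615 / 0.0844277 = 0.953022.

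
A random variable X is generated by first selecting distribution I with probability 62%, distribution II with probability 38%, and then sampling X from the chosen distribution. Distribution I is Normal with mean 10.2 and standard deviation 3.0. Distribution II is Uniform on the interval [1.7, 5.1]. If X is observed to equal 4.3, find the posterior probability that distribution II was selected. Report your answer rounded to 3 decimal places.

0.904

Likelihoods f(4.3 | ·): I: 0.019227; II: 0.294118.
Posterior ∝ prior × likelihood. Numerator for II: 0.38·0.294118 = 0.111765.
Normalizing constant: 0.62·0.019227 + 0.38·0.294118 = 0.123685.
P(II | observation) = 0.111765 / 0.123685 = 0.903621.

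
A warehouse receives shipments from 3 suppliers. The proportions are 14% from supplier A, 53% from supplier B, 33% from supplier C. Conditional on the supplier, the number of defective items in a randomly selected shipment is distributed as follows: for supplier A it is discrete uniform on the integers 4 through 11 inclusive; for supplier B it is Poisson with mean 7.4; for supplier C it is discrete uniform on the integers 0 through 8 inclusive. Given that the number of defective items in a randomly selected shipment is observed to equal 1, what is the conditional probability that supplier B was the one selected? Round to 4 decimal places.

0.0614

Likelihoods P(X=1 | ·): A: 0; B: 0.00452327; C: 0.111111.
Posterior ∝ prior × likelihood. Numerator for B: 0.53·0.00452327 = 0.00239733.
Normalizing constant: 0.14·0 + 0.53·0.00452327 + 0.33·0.111111 = 0.039064.
P(B | observation) = 0.00239733 / 0.039064 = 0.0613694.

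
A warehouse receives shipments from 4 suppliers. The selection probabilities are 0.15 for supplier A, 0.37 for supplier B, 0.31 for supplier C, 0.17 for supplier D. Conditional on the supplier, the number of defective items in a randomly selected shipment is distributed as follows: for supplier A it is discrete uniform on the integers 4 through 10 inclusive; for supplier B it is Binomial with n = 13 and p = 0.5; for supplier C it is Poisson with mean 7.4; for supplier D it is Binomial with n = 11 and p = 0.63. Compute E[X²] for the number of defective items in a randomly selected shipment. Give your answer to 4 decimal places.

52.6547

For each component E[X²] = Var + (mean)², giving A: 53; B: 45.5; C: 62.16; D: 50.589.
Overall E[X²] = 0.15·53 + 0.37·45.5 + 0.31·62.16 + 0.17·50.589 = 52.6547.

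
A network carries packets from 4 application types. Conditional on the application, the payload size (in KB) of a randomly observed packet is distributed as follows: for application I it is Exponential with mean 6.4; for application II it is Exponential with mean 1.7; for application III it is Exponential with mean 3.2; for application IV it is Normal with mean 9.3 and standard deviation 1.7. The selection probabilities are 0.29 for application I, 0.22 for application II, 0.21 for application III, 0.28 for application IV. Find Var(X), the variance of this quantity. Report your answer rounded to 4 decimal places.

Per component, I: μ=6.4, E[X²]=81.92; II: μ=1.7, E[X²]=5.78; III: μ=3.2, E[X²]=20.48; IV: μ=9.3, E[X²]=89.38.
E[X] = 0.29·6.4 + 0.22·1.7 + 0.21·3.2 + 0.28·9.3 = 5.506.
E[X²] = 0.29·81.92 + 0.22·5.78 + 0.21·20.48 + 0.28·89.38 = 54.3556.
Var(X) = E[X²] − (E[X])² = 54.3556 − 30.316 = 24.0396.

24.0396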